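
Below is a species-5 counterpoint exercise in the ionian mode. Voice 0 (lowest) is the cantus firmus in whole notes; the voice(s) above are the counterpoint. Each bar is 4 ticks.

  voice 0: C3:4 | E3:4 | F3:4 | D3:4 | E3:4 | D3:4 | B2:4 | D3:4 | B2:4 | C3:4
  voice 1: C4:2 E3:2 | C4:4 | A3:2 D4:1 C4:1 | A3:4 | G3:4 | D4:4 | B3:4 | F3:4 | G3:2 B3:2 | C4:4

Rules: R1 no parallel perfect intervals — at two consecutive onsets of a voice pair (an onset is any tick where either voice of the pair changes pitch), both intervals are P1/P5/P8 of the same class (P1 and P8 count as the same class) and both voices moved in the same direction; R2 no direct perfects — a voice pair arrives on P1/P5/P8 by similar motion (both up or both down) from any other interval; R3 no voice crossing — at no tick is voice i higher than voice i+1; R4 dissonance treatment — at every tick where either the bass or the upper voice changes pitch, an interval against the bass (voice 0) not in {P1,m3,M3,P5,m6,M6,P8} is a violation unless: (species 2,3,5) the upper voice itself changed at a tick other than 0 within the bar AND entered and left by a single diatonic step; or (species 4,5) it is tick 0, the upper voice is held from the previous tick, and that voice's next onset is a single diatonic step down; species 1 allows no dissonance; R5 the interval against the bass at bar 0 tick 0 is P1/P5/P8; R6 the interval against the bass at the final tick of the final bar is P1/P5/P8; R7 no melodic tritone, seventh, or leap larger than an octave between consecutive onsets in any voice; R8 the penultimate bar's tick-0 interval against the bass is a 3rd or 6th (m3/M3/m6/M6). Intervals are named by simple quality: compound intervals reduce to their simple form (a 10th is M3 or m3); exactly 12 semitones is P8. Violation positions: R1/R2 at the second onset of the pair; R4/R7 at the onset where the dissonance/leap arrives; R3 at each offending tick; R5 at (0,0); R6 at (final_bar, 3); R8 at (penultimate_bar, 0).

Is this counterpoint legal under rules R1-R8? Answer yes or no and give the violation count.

No (4 violations)

bar 0: v0=C3 v1=C4 (P8)
bar 1: v0=E3 v1=C4 (m6)
bar 2: v0=F3 v1=A3 (M3)
bar 3: v0=D3 v1=A3 (P5)
bar 4: v0=E3 v1=G3 (m3)
bar 5: v0=D3 v1=D4 (P8)
bar 6: v0=B2 v1=B3 (P8)
bar 7: v0=D3 v1=F3 (m3)
bar 8: v0=B2 v1=G3 (m6)
bar 9: v0=C3 v1=C4 (P8)
  R1 @ bar3.0: F3/C4 P5 -> D3/A3 P5 similar
  R1 @ bar6.0: D3/D4 P8 -> B2/B3 P8 similar
  R7 @ bar7.0: B3->F3 leap 6st
  R1 @ bar9.0: B2/B3 P8 -> C3/C4 P8 similar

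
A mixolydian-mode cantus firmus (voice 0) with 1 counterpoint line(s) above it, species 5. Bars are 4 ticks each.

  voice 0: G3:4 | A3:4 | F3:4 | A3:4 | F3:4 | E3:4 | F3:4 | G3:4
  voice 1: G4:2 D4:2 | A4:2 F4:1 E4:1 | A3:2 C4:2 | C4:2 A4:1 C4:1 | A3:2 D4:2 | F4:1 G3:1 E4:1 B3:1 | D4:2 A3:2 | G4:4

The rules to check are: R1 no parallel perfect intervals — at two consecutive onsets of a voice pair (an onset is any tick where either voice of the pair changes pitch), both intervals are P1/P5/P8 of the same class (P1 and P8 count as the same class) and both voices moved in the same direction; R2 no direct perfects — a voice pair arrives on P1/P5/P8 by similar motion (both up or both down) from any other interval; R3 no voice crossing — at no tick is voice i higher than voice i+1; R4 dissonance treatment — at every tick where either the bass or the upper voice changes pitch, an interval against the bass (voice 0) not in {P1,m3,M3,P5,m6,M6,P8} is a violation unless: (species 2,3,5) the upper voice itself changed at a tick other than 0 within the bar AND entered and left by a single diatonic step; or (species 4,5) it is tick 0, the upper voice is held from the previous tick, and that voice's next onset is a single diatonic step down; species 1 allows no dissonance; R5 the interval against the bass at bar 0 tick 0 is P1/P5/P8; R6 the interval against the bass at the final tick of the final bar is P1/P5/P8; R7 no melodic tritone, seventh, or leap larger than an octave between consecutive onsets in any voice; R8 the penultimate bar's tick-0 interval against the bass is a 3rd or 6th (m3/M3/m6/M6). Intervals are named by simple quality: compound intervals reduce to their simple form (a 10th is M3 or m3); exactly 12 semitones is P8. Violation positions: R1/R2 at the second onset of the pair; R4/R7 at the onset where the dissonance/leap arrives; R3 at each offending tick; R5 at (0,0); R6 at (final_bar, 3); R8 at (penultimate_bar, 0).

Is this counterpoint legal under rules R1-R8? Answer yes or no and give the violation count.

No (5 violations)

bar 0: v0=G3 v1=G4 (P8)
bar 1: v0=A3 v1=A4 (P8)
bar 2: v0=F3 v1=A3 (M3)
bar 3: v0=A3 v1=C4 (m3)
bar 4: v0=F3 v1=A3 (M3)
bar 5: v0=E3 v1=F4 (m2)
bar 6: v0=F3 v1=D4 (M6)
bar 7: v0=G3 v1=G4 (P8)
  R2 @ bar1.0: G3/D4 P5 -> A3/A4 P8 similar
  R4 @ bar5.0: E3/F4 m2 untreated
  R7 @ bar5.1: F4->G3 leap 10st
  R2 @ bar7.0: F3/A3 M3 -> G3/G4 P8 similar
  R7 @ bar7.0: A3->G4 leap 10st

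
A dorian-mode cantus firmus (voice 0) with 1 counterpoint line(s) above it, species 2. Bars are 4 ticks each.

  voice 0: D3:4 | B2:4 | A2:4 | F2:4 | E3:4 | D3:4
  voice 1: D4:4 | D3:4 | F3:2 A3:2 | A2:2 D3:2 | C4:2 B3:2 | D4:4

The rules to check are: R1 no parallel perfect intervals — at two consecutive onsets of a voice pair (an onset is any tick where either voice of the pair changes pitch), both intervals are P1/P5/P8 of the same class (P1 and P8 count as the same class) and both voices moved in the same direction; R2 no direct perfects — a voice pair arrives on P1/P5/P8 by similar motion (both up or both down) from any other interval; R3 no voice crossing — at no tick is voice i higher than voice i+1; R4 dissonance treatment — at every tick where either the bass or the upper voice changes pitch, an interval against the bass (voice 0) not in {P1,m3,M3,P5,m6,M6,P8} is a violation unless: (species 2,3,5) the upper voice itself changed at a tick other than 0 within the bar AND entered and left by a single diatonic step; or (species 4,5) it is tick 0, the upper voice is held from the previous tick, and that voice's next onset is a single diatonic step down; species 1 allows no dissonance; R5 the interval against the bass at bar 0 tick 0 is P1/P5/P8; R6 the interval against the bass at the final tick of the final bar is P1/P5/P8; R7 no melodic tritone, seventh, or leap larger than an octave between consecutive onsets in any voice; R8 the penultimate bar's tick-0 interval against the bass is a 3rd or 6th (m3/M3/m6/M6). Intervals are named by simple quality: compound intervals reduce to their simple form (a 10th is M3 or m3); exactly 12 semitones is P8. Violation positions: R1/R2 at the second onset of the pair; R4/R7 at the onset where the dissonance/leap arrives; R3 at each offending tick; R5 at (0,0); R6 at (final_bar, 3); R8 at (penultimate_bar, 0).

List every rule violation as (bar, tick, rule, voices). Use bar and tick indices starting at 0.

(4, 0, R7, (0,))
(4, 0, R7, (1,))

bar 0: v0=D3 v1=D4 downbeat P8
bar 1: v0=B2 v1=D3 downbeat m3
bar 2: v0=A2 v1=F3 downbeat m6
bar 3: v0=F2 v1=A2 downbeat M3
bar 4: v0=E3 v1=C4 downbeat m6
bar 5: v0=D3 v1=D4 downbeat P8
  -> R7 @ bar 4 tick 0 v(0,): F2->E3 leap 11st
  -> R7 @ bar 4 tick 0 v(1,): D3->C4 leap 10st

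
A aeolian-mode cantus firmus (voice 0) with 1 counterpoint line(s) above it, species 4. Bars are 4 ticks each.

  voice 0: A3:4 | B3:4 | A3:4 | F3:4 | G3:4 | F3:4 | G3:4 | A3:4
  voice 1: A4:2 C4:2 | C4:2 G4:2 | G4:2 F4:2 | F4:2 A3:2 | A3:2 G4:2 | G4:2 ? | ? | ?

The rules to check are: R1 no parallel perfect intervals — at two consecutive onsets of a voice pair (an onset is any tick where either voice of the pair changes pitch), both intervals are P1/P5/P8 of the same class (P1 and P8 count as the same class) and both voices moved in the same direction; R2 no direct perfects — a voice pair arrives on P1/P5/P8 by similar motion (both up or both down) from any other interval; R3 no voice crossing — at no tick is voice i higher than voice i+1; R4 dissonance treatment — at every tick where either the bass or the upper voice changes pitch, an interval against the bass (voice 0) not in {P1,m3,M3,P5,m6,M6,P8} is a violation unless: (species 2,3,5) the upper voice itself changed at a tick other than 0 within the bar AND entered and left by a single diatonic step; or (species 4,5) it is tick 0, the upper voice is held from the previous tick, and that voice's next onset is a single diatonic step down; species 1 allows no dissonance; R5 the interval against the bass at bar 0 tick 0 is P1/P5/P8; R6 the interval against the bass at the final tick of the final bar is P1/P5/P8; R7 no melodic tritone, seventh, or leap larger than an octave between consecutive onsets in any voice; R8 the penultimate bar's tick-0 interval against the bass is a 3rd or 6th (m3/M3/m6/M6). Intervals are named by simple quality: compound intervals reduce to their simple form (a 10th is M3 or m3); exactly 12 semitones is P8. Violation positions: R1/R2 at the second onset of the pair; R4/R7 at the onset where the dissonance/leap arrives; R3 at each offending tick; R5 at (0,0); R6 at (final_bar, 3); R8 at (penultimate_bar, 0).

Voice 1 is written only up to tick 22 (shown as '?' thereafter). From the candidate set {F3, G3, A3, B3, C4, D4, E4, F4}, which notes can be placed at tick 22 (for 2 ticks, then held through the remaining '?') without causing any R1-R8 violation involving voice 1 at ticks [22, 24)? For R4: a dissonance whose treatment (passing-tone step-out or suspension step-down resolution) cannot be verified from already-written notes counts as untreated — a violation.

{C4, D4, F4}

F3: violates R7
G3: violates R4
A3: violates R7
B3: violates R4
C4: legal
D4: legal
E4: violates R4
F4: legal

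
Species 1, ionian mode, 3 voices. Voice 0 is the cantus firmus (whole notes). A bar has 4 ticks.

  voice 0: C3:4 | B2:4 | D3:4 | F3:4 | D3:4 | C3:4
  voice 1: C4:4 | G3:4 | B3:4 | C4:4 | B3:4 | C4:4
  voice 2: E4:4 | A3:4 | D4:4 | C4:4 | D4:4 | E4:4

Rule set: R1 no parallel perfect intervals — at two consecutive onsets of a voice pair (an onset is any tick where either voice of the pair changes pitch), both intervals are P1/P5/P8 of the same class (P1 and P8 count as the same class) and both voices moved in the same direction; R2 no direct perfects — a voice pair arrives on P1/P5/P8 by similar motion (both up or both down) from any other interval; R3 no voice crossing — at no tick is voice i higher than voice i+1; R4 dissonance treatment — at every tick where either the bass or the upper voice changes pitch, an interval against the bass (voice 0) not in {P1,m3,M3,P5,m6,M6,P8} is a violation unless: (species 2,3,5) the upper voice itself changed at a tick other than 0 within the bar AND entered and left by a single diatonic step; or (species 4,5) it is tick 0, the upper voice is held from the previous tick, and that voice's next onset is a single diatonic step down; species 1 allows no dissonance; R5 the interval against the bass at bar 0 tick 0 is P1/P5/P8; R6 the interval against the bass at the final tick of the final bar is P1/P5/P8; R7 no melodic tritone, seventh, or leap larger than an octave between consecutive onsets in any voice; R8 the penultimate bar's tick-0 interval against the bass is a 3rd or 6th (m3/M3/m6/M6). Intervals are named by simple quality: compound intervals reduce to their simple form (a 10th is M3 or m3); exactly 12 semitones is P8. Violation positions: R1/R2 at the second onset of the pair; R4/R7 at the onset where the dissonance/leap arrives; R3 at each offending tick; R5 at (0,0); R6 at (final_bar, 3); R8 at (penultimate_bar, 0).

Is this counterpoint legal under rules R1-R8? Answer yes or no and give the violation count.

bar 0: v0=C3 v1=C4 v2=E4 (M3)
bar 1: v0=B2 v1=G3 v2=A3 (m7)
bar 2: v0=D3 v1=B3 v2=D4 (P8)
bar 3: v0=F3 v1=C4 v2=C4 (P5)
bar 4: v0=D3 v1=B3 v2=D4 (P8)
bar 5: v0=C3 v1=C4 v2=E4 (M3)
  R5 @ bar0.0: opens on M3
  R4 @ bar1.0: B2/A3 m7 untreated
  R2 @ bar2.0: B2/A3 m7 -> D3/D4 P8 similar
  R2 @ bar3.0: D3/B3 M6 -> F3/C4 P5 similar
  R8 @ bar4.0: penult P8 not 3rd/6th
  R6 @ bar5.3: closes on M3

No (6 violations)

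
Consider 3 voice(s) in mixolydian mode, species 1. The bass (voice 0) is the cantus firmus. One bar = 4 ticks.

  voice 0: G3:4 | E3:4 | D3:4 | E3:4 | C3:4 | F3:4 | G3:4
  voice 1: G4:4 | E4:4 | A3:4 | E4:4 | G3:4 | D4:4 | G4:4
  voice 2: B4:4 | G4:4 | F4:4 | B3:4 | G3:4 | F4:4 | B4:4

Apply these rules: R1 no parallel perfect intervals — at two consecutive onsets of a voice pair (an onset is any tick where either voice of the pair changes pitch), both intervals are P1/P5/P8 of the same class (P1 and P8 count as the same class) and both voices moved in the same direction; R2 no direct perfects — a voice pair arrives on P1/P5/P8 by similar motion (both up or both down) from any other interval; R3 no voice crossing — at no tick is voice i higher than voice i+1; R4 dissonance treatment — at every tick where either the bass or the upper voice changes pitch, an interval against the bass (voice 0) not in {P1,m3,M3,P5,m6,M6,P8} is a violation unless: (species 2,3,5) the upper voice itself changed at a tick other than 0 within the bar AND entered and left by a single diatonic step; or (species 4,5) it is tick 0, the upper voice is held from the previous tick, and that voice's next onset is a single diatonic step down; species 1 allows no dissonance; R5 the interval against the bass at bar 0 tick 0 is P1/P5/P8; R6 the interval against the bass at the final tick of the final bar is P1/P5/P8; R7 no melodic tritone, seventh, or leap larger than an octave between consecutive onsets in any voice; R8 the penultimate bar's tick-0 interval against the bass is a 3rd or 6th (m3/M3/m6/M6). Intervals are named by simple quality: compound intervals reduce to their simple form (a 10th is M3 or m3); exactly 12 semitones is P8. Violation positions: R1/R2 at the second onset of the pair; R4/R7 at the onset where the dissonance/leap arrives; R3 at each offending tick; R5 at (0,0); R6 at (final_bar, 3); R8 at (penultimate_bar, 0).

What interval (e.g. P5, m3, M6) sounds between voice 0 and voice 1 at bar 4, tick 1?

P5

voice 0=C3 voice 1=G3 -> P5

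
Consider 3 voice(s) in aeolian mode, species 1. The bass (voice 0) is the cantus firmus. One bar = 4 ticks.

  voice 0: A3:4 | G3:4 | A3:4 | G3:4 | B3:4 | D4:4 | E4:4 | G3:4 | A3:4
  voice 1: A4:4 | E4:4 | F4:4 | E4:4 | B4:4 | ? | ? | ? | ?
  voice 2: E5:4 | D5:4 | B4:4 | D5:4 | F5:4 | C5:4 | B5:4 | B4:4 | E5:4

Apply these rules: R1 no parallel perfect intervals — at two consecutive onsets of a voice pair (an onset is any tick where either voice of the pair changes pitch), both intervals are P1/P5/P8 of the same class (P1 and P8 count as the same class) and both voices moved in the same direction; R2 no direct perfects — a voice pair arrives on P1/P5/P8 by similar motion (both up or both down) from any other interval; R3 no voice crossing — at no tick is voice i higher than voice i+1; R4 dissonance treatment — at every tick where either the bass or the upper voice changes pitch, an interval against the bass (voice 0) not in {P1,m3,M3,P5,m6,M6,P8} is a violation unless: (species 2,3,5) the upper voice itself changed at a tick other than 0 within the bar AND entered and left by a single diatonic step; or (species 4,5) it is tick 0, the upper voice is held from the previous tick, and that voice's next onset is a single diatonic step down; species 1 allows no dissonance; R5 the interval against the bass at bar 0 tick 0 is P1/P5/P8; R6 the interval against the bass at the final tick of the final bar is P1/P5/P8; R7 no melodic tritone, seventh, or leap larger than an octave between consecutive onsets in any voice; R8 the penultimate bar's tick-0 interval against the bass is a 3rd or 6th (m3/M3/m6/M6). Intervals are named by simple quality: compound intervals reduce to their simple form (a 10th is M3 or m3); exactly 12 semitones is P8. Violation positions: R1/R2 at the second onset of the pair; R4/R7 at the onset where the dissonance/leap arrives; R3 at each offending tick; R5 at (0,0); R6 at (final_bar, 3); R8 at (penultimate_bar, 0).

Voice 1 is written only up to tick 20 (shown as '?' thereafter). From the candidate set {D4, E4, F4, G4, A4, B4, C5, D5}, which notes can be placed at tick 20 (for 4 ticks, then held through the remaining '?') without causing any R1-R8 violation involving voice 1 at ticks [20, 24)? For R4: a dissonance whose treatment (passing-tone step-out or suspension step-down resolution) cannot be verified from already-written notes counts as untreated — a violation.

D4: legal
E4: violates R4
F4: violates R2,R7
G4: violates R4
A4: legal
B4: legal
C5: violates R4
D5: violates R1,R3

{A4, B4, D4}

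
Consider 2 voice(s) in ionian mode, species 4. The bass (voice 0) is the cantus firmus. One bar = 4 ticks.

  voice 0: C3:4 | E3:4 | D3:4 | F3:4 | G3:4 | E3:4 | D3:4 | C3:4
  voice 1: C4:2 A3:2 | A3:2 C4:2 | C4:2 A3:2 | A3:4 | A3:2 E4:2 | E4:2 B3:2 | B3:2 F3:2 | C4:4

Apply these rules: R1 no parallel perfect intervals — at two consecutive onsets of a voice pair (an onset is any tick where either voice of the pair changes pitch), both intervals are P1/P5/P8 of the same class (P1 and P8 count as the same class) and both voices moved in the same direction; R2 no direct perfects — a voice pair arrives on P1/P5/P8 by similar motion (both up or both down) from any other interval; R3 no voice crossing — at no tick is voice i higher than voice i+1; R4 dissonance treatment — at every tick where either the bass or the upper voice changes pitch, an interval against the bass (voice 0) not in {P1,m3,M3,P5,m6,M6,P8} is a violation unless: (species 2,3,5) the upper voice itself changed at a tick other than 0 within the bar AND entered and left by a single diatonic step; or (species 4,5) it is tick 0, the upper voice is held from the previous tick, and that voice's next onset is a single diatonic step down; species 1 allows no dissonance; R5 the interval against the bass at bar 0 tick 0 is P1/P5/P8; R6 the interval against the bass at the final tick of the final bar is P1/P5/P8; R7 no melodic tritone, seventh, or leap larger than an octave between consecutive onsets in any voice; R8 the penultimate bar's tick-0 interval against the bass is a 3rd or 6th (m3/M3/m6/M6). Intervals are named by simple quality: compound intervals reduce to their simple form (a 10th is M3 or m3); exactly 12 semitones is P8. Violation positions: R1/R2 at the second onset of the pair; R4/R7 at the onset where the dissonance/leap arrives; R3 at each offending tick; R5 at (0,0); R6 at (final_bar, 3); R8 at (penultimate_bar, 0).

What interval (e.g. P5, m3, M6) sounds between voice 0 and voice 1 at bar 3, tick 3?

M3

voice 0=F3 voice 1=A3 -> M3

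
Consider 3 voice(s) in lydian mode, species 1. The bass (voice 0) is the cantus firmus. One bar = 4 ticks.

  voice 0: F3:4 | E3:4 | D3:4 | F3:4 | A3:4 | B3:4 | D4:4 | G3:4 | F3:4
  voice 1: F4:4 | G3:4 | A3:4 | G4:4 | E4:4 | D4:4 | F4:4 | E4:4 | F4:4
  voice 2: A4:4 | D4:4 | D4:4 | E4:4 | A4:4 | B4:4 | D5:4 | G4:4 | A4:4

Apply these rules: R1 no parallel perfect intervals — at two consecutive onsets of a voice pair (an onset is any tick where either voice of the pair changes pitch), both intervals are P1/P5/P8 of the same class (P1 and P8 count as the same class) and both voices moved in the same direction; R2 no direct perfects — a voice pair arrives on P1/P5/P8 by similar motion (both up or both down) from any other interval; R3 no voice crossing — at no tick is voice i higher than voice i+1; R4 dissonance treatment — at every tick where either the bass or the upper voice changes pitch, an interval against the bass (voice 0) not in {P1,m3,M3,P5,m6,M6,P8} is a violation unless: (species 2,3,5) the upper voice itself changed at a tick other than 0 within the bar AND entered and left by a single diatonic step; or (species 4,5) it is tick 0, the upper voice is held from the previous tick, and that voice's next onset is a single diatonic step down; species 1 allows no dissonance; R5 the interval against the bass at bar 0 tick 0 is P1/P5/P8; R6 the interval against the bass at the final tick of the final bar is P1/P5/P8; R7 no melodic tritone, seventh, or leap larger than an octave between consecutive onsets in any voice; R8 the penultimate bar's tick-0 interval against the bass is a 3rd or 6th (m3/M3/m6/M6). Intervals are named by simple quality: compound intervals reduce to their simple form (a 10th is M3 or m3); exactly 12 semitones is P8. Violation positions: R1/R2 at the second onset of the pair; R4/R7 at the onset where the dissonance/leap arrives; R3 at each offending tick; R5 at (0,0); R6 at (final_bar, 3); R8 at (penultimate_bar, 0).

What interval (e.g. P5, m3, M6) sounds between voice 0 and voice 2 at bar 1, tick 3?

m7

voice 0=E3 voice 2=D4 -> m7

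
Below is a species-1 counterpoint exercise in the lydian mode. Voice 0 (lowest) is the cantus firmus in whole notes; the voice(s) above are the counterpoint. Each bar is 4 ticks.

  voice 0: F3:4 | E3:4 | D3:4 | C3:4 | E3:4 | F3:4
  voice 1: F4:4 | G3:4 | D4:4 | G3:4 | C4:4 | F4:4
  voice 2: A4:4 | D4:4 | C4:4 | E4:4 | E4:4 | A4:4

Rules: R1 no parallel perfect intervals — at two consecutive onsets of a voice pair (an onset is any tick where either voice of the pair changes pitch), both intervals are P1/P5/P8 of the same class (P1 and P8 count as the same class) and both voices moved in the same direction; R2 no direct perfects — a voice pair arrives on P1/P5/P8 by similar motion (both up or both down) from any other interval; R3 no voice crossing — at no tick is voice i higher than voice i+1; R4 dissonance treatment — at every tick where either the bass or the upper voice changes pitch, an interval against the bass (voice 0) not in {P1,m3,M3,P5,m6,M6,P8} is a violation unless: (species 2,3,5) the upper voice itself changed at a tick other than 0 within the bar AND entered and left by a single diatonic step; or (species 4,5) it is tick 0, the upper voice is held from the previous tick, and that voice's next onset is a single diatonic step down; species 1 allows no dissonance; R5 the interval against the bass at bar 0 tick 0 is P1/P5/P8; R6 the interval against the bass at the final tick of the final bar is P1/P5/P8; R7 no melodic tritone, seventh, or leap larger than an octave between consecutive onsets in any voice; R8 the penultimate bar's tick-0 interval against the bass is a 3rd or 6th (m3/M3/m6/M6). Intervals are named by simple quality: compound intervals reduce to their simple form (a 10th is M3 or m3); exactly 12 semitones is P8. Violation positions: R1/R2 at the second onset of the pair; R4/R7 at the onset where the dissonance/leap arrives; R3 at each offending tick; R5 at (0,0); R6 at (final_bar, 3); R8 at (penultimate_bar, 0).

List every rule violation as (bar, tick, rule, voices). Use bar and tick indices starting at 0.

(0, 0, R5, (0, 2))
(1, 0, R2, (1, 2))
(1, 0, R4, (0, 2))
(1, 0, R7, (1,))
(2, 0, R3, (1, 2))
(2, 0, R4, (0, 2))
(2, 1, R3, (1, 2))
(2, 2, R3, (1, 2))
(2, 3, R3, (1, 2))
(3, 0, R2, (0, 1))
(4, 0, R8, (0, 2))
(5, 0, R2, (0, 1))
(5, 3, R6, (0, 2))

bar 0: v0=F3 v1=F4 v2=A4 downbeat M3
bar 1: v0=E3 v1=G3 v2=D4 downbeat m7
bar 2: v0=D3 v1=D4 v2=C4 downbeat m7
bar 3: v0=C3 v1=G3 v2=E4 downbeat M3
bar 4: v0=E3 v1=C4 v2=E4 downbeat P8
bar 5: v0=F3 v1=F4 v2=A4 downbeat M3
  -> R5 @ bar 0 tick 0 v(0, 2): opens on M3
  -> R2 @ bar 1 tick 0 v(1, 2): F4/A4 M3 -> G3/D4 P5 similar
  -> R4 @ bar 1 tick 0 v(0, 2): E3/D4 m7 untreated
  -> R7 @ bar 1 tick 0 v(1,): F4->G3 leap 10st
  -> R3 @ bar 2 tick 0 v(1, 2): D4 above C4
  -> R4 @ bar 2 tick 0 v(0, 2): D3/C4 m7 untreated
  -> R3 @ bar 2 tick 1 v(1, 2): D4 above C4
  -> R3 @ bar 2 tick 2 v(1, 2): D4 above C4
  -> R3 @ bar 2 tick 3 v(1, 2): D4 above C4
  -> R2 @ bar 3 tick 0 v(0, 1): D3/D4 P8 -> C3/G3 P5 similar
  -> R8 @ bar 4 tick 0 v(0, 2): penult P8 not 3rd/6th
  -> R2 @ bar 5 tick 0 v(0, 1): E3/C4 m6 -> F3/F4 P8 similar
  -> R6 @ bar 5 tick 3 v(0, 2): closes on M3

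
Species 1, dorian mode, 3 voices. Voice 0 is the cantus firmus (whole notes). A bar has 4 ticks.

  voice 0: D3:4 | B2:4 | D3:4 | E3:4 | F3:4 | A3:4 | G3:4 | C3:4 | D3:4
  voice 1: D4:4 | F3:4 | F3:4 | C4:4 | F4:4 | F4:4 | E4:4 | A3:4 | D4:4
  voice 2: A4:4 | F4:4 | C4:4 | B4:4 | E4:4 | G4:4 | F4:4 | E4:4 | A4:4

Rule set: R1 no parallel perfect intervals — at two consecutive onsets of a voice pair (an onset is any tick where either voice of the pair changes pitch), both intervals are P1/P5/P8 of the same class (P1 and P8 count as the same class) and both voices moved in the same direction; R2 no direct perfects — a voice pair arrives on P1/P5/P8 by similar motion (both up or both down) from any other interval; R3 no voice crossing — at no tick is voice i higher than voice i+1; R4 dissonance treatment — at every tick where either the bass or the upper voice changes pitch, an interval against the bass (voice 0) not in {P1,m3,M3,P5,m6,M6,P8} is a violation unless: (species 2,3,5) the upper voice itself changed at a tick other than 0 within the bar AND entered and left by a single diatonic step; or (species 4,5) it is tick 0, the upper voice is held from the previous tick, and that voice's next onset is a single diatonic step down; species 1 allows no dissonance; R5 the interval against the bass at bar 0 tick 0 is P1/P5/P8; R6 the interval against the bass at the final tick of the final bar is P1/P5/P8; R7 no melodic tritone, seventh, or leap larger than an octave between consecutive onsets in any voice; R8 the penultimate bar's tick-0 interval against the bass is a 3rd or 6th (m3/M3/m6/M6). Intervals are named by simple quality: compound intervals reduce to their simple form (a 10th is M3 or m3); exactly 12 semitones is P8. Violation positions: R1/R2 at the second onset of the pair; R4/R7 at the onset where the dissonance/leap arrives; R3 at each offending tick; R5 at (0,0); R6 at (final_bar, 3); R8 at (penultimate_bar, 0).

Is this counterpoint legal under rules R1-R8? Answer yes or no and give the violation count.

No (18 violations)

bar 0: v0=D3 v1=D4 v2=A4 (P5)
bar 1: v0=B2 v1=F3 v2=F4 (TT)
bar 2: v0=D3 v1=F3 v2=C4 (m7)
bar 3: v0=E3 v1=C4 v2=B4 (P5)
bar 4: v0=F3 v1=F4 v2=E4 (M7)
bar 5: v0=A3 v1=F4 v2=G4 (m7)
bar 6: v0=G3 v1=E4 v2=F4 (m7)
bar 7: v0=C3 v1=A3 v2=E4 (M3)
bar 8: v0=D3 v1=D4 v2=A4 (P5)
  R2 @ bar1.0: D4/A4 P5 -> F3/F4 P8 similar
  R4 @ bar1.0: B2/F3 TT untreated
  R4 @ bar1.0: B2/F4 TT untreated
  R4 @ bar2.0: D3/C4 m7 untreated
  R2 @ bar3.0: D3/C4 m7 -> E3/B4 P5 similar
  R7 @ bar3.0: C4->B4 leap 11st
  R2 @ bar4.0: E3/C4 m6 -> F3/F4 P8 similar
  R3 @ bar4.0: F4 above E4
  R4 @ bar4.0: F3/E4 M7 untreated
  R3 @ bar4.1: F4 above E4
  R3 @ bar4.2: F4 above E4
  R3 @ bar4.3: F4 above E4
  R4 @ bar5.0: A3/G4 m7 untreated
  R4 @ bar6.0: G3/F4 m7 untreated
  R2 @ bar7.0: E4/F4 m2 -> A3/E4 P5 similar
  R1 @ bar8.0: A3/E4 P5 -> D4/A4 P5 similar
  R2 @ bar8.0: C3/A3 M6 -> D3/D4 P8 similar
  R2 @ bar8.0: C3/E4 M3 -> D3/A4 P5 similar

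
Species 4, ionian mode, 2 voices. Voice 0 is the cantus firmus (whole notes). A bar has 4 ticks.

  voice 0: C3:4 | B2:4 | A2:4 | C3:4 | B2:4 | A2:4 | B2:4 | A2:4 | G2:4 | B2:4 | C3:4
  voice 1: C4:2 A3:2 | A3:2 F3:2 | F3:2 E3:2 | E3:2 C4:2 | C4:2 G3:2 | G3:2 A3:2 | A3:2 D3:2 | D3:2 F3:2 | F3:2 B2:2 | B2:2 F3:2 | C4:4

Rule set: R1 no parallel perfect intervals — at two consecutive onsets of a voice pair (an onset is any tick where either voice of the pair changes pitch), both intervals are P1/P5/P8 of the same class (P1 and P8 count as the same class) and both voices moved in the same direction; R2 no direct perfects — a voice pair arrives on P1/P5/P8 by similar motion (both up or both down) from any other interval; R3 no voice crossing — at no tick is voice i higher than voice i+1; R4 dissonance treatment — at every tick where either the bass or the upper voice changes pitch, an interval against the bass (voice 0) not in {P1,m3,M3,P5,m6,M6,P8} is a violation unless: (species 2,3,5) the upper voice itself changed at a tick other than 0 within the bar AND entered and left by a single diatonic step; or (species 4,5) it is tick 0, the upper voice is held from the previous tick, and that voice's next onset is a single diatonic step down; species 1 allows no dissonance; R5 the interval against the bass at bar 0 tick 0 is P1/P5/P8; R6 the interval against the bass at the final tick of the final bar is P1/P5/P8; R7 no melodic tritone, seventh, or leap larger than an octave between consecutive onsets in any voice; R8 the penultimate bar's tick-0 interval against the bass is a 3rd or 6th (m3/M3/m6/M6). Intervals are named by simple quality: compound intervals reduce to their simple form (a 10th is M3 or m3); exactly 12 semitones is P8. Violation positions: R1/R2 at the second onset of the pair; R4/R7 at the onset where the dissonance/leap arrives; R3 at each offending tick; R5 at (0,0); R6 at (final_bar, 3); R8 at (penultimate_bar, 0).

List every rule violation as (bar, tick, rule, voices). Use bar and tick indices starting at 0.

(1, 0, R4, (0, 1))
(1, 2, R4, (0, 1))
(4, 0, R4, (0, 1))
(5, 0, R4, (0, 1))
(6, 0, R4, (0, 1))
(7, 0, R4, (0, 1))
(8, 0, R4, (0, 1))
(8, 2, R7, (1,))
(9, 0, R8, (0, 1))
(9, 2, R4, (0, 1))
(9, 2, R7, (1,))
(10, 0, R2, (0, 1))

bar 0: v0=C3 v1=C4 downbeat P8
bar 1: v0=B2 v1=A3 downbeat m7
bar 2: v0=A2 v1=F3 downbeat m6
bar 3: v0=C3 v1=E3 downbeat M3
bar 4: v0=B2 v1=C4 downbeat m2
bar 5: v0=A2 v1=G3 downbeat m7
bar 6: v0=B2 v1=A3 downbeat m7
bar 7: v0=A2 v1=D3 downbeat P4
bar 8: v0=G2 v1=F3 downbeat m7
bar 9: v0=B2 v1=B2 downbeat P1
bar 10: v0=C3 v1=C4 downbeat P8
  -> R4 @ bar 1 tick 0 v(0, 1): B2/A3 m7 untreated
  -> R4 @ bar 1 tick 2 v(0, 1): B2/F3 TT untreated
  -> R4 @ bar 4 tick 0 v(0, 1): B2/C4 m2 untreated
  -> R4 @ bar 5 tick 0 v(0, 1): A2/G3 m7 untreated
  -> R4 @ bar 6 tick 0 v(0, 1): B2/A3 m7 untreated
  -> R4 @ bar 7 tick 0 v(0, 1): A2/D3 P4 untreated
  -> R4 @ bar 8 tick 0 v(0, 1): G2/F3 m7 untreated
  -> R7 @ bar 8 tick 2 v(1,): F3->B2 leap 6st
  -> R8 @ bar 9 tick 0 v(0, 1): penult P1 not 3rd/6th
  -> R4 @ bar 9 tick 2 v(0, 1): B2/F3 TT untreated
  -> R7 @ bar 9 tick 2 v(1,): B2->F3 leap 6st
  -> R2 @ bar 10 tick 0 v(0, 1): B2/F3 TT -> C3/C4 P8 similar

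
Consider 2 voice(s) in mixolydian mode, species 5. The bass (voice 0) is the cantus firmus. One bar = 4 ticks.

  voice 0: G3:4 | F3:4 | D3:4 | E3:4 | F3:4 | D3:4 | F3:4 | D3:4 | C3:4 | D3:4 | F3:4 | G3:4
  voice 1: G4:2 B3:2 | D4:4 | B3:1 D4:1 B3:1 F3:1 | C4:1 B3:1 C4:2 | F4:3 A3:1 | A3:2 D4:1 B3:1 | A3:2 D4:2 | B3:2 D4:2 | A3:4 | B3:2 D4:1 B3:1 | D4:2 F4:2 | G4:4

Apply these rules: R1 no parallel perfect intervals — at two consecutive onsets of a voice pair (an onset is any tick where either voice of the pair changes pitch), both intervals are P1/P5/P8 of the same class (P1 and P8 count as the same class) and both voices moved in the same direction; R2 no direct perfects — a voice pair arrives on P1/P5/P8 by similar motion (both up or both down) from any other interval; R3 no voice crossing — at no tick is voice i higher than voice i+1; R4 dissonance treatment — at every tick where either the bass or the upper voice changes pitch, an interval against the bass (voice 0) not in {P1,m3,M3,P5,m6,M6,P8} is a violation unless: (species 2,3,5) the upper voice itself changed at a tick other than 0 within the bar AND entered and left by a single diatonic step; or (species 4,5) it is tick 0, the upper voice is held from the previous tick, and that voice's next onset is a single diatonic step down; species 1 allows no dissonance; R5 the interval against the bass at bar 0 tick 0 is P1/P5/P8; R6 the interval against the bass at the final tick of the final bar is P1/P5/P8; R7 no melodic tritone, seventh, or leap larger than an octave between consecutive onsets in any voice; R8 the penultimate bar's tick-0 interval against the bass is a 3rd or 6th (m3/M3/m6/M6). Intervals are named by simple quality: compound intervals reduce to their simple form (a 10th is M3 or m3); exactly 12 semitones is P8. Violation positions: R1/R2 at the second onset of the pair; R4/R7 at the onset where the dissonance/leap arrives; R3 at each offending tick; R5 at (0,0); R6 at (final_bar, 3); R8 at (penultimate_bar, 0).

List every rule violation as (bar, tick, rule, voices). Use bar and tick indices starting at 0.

(2, 3, R7, (1,))
(4, 0, R2, (0, 1))
(11, 0, R1, (0, 1))

bar 0: v0=G3 v1=G4 downbeat P8
bar 1: v0=F3 v1=D4 downbeat M6
bar 2: v0=D3 v1=B3 downbeat M6
bar 3: v0=E3 v1=C4 downbeat m6
bar 4: v0=F3 v1=F4 downbeat P8
bar 5: v0=D3 v1=A3 downbeat P5
bar 6: v0=F3 v1=A3 downbeat M3
bar 7: v0=D3 v1=B3 downbeat M6
bar 8: v0=C3 v1=A3 downbeat M6
bar 9: v0=D3 v1=B3 downbeat M6
bar 10: v0=F3 v1=D4 downbeat M6
bar 11: v0=G3 v1=G4 downbeat P8
  -> R7 @ bar 2 tick 3 v(1,): B3->F3 leap 6st
  -> R2 @ bar 4 tick 0 v(0, 1): E3/C4 m6 -> F3/F4 P8 similar
  -> R1 @ bar 11 tick 0 v(0, 1): F3/F4 P8 -> G3/G4 P8 similar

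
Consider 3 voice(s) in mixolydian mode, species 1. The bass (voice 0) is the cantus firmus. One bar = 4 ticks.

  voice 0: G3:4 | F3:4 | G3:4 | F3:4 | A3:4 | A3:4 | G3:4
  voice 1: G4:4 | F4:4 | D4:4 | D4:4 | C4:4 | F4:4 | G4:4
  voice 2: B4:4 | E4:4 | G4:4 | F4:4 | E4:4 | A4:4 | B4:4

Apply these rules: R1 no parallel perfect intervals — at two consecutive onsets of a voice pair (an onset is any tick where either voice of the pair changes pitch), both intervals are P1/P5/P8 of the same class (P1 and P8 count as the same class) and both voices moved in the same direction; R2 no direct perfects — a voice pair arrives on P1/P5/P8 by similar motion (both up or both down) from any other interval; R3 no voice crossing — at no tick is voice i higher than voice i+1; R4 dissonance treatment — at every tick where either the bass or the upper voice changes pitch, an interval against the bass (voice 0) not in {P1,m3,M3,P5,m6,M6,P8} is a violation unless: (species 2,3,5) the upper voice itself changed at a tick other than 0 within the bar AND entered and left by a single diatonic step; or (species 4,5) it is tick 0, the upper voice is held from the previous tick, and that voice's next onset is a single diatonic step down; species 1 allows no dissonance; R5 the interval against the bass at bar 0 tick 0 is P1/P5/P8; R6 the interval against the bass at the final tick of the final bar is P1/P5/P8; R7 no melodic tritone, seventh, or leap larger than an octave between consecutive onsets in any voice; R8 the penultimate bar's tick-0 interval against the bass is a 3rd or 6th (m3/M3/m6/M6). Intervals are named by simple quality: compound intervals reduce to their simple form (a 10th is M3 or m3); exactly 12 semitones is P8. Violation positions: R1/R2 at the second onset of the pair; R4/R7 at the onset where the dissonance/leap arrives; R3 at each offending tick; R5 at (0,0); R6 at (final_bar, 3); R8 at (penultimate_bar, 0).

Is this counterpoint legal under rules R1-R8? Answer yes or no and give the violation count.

bar 0: v0=G3 v1=G4 v2=B4 (M3)
bar 1: v0=F3 v1=F4 v2=E4 (M7)
bar 2: v0=G3 v1=D4 v2=G4 (P8)
bar 3: v0=F3 v1=D4 v2=F4 (P8)
bar 4: v0=A3 v1=C4 v2=E4 (P5)
bar 5: v0=A3 v1=F4 v2=A4 (P8)
bar 6: v0=G3 v1=G4 v2=B4 (M3)
  R5 @ bar0.0: opens on M3
  R1 @ bar1.0: G3/G4 P8 -> F3/F4 P8 similar
  R3 @ bar1.0: F4 above E4
  R4 @ bar1.0: F3/E4 M7 untreated
  R3 @ bar1.1: F4 above E4
  R3 @ bar1.2: F4 above E4
  R3 @ bar1.3: F4 above E4
  R2 @ bar2.0: F3/E4 M7 -> G3/G4 P8 similar
  R1 @ bar3.0: G3/G4 P8 -> F3/F4 P8 similar
  R8 @ bar5.0: penult P8 not 3rd/6th
  R6 @ bar6.3: closes on M3

No (11 violations)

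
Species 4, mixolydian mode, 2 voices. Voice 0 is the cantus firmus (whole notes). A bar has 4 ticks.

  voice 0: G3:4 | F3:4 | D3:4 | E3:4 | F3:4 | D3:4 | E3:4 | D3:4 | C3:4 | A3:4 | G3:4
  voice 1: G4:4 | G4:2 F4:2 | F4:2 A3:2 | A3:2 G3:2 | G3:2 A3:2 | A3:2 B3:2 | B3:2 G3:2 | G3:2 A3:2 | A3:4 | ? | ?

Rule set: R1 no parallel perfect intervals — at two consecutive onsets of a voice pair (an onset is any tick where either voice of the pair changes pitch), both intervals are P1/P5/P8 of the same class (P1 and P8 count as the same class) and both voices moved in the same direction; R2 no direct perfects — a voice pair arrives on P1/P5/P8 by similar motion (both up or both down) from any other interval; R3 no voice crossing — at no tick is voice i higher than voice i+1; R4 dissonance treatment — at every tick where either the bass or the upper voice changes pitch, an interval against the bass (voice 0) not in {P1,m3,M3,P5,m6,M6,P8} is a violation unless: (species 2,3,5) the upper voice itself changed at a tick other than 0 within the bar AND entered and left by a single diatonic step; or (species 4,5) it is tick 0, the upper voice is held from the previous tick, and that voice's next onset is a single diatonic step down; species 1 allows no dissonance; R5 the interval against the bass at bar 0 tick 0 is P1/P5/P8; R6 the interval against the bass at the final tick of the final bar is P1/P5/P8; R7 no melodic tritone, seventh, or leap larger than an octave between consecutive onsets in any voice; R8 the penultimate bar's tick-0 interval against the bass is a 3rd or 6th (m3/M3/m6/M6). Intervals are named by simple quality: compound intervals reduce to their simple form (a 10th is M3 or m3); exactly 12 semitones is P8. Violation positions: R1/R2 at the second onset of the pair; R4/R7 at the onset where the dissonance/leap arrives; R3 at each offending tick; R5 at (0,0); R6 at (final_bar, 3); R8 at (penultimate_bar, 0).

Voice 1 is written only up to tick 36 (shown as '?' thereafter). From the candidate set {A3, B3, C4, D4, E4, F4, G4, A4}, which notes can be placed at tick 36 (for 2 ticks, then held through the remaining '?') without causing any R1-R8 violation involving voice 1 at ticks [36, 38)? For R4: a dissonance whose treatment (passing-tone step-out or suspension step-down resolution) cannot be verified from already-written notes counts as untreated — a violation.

A3: violates R8
B3: violates R4,R8
C4: legal
D4: violates R4,R8
E4: violates R2,R8
F4: legal
G4: violates R4,R7,R8
A4: violates R2,R8

{C4, F4}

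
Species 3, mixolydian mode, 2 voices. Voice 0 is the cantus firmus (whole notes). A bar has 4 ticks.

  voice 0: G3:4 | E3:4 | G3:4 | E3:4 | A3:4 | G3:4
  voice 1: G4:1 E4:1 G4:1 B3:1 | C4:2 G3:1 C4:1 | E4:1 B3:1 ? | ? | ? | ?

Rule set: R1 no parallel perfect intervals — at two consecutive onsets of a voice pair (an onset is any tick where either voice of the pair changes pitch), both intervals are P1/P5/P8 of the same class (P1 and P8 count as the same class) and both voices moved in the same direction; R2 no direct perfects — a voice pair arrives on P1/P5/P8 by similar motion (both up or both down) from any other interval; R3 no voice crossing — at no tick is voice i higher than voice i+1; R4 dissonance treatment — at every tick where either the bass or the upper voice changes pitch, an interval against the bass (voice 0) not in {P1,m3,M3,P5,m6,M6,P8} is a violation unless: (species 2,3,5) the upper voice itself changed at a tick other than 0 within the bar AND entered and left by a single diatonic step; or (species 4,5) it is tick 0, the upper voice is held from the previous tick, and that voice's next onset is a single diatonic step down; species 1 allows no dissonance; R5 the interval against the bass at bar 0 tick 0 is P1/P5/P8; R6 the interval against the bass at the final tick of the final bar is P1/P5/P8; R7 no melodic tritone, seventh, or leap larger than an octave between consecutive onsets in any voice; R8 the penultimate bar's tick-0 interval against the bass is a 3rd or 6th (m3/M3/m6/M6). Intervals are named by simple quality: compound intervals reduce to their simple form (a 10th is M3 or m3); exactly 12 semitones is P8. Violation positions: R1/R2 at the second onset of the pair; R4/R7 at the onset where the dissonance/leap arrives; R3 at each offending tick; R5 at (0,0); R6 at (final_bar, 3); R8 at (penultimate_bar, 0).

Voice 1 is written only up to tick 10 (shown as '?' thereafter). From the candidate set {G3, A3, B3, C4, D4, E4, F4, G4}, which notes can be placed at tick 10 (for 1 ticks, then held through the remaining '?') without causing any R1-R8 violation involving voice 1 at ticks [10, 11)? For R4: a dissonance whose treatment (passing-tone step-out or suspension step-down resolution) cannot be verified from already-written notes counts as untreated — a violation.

G3: legal
A3: violates R4
B3: legal
C4: violates R4
D4: legal
E4: legal
F4: violates R4,R7
G4: legal

{B3, D4, E4, G3, G4}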